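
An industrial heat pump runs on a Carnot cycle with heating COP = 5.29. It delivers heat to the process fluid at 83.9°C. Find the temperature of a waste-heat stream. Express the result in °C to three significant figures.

COP_HP = T_H/(T_H − T_C) gives T_H − T_C = T_H/COP.
With T_H = 357.05 K, T_C = 357.05 × (1 − 1/5.29) = 289.55 K.
Converting, 289.55 K = 16.40°C.

16.4 °C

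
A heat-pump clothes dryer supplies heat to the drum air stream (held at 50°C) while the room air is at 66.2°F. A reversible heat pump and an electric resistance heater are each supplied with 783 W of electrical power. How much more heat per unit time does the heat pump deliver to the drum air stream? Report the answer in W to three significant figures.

In absolute terms T_C = 292.15 K and T_H = 323.15 K, so ΔT = 31.00 K.
COP_Carnot = T_H/ΔT = 323.15/31.00 = 10.42.
The heat pump delivers Q̇_H = COP × Ẇ = 8162 W; the resistance heater delivers Ẇ = 783.0 W.
Extra = (COP − 1)·Ẇ = 7379 W.

7380 W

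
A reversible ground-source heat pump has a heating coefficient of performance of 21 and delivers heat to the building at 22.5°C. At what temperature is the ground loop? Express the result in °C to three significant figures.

8.42 °C

COP_HP = T_H/(T_H − T_C) gives T_H − T_C = T_H/COP.
With T_H = 295.65 K, T_C = 295.65 × (1 − 1/21) = 281.57 K.
Converting, 281.57 K = 8.42°C.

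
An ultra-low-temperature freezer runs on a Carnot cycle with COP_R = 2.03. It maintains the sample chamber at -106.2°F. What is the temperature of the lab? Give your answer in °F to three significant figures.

67.9 °F

COP_R = T_C/(T_H − T_C) gives T_H − T_C = T_C/COP.
With T_C = 196.37 K, T_H = 196.37 × (1 + 1/2.03) = 293.11 K.
Converting, 293.11 K = 67.92°F.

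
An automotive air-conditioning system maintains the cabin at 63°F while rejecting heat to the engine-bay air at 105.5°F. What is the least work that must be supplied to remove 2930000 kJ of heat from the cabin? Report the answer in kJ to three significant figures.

In absolute terms T_C = 290.37 K and T_H = 313.98 K, so ΔT = 23.61 K.
The reversible limit is COP_R = T_C/ΔT = 12.30, so W_min = Q_C/COP = Q_C·ΔT/T_C.
W_min = 2930000 × 23.61/290.37 = 238200 kJ.

238000 kJ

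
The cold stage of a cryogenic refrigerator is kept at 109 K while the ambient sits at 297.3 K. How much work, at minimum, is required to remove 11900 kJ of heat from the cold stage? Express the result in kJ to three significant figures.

The reservoir spacing is ΔT = 297.3 − 109 = 188.3 K.
The reversible limit is COP_R = T_C/ΔT = 0.5789, so W_min = Q_C/COP = Q_C·ΔT/T_C.
W_min = 11900 × 188.3/109.00 = 20560 kJ.

20600 kJ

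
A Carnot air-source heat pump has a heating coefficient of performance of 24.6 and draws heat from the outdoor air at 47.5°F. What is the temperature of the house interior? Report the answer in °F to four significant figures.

68.99 °F

COP_HP = T_H/(T_H − T_C) rearranges to T_H = COP·T_C/(COP − 1).
With T_C = 281.76 K, T_H = 24.6 × 281.76/23.60 = 293.70 K.
Converting, 293.70 K = 68.99°F.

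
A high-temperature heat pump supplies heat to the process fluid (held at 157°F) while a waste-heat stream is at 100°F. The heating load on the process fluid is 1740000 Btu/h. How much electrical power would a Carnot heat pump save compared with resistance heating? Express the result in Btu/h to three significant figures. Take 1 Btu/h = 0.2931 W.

1580000 Btu/h

In absolute terms T_C = 310.93 K and T_H = 342.59 K, so ΔT = 31.67 K.
COP_Carnot = T_H/ΔT = 342.59/31.67 = 10.82.
Resistance heating needs Ẇ_res = Q̇_H = 1740000 Btu/h; the reversible heat pump needs only Ẇ_hp = Q̇_H/COP = 160800 Btu/h.
Saving = 1740000 − 160800 = 1579000 Btu/h.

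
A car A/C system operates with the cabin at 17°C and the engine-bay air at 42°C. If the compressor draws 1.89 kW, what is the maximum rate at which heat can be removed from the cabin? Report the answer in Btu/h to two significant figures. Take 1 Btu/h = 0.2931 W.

In absolute terms T_C = 290.15 K and T_H = 315.15 K, so ΔT = 25.00 K.
COP_Carnot = T_C/ΔT = 290.15/25.00 = 11.61.
Q̇_max = COP_Carnot × Ẇ = 11.61 × 1.890 kW = 21.94 kW = 74840 Btu/h.

75000 Btu/h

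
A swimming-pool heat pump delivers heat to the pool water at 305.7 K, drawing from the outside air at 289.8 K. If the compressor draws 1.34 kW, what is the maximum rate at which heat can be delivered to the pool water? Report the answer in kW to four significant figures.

The reservoir spacing is ΔT = 305.7 − 289.8 = 15.90 K.
COP_Carnot = T_H/ΔT = 305.70/15.90 = 19.23.
Q̇_max = COP_Carnot × Ẇ = 19.23 × 1.340 kW = 25.76 kW.

25.76 kW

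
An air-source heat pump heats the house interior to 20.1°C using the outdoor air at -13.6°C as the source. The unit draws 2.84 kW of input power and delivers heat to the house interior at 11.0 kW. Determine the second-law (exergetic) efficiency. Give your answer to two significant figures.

0.45

COP_actual = Q̇_H/Ẇ = 11.00/2.840 = 3.873.
In absolute terms T_C = 259.55 K and T_H = 293.25 K, so ΔT = 33.70 K.
COP_Carnot = T_H/ΔT = 293.25/33.70 = 8.702.
η_II = COP_actual/COP_Carnot = 3.873/8.702 = 0.4451.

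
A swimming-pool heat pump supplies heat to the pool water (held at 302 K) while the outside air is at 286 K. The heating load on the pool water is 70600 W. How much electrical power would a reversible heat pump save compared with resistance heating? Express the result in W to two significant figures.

67000 W

The reservoir spacing is ΔT = 302 − 286 = 16.00 K.
COP_Carnot = T_H/ΔT = 302.00/16.00 = 18.88.
Resistance heating needs Ẇ_res = Q̇_H = 70600 W; the reversible heat pump needs only Ẇ_hp = Q̇_H/COP = 3740 W.
Saving = 70600 − 3740 = 66860 W.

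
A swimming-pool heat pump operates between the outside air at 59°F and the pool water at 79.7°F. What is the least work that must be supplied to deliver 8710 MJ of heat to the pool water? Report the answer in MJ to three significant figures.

334 MJ

In absolute terms T_C = 288.15 K and T_H = 299.65 K, so ΔT = 11.50 K.
The reversible limit is COP_HP = T_H/ΔT = 26.06, so W_min = Q_H/COP = Q_H·ΔT/T_H.
W_min = 8710 × 11.50/299.65 = 334.3 MJ.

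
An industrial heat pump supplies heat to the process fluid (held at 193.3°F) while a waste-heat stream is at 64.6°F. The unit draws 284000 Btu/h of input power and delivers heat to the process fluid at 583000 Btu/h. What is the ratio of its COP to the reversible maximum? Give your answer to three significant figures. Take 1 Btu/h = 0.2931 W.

0.405

COP_actual = Q̇_H/Ẇ = 583000/284000 = 2.053.
In absolute terms T_C = 291.26 K and T_H = 362.76 K, so ΔT = 71.50 K.
COP_Carnot = T_H/ΔT = 362.76/71.50 = 5.074.
η_II = COP_actual/COP_Carnot = 2.053/5.074 = 0.4046.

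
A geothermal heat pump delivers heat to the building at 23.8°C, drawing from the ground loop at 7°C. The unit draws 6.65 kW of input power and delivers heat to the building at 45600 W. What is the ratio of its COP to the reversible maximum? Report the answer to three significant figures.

Converting, Q̇_H = 45600 W = 45.60 kW, so COP_actual = Q̇_H/Ẇ = 45.60/6.650 = 6.857.
In absolute terms T_C = 280.15 K and T_H = 296.95 K, so ΔT = 16.80 K.
COP_Carnot = T_H/ΔT = 296.95/16.80 = 17.68.
η_II = COP_actual/COP_Carnot = 6.857/17.68 = 0.3879.

0.388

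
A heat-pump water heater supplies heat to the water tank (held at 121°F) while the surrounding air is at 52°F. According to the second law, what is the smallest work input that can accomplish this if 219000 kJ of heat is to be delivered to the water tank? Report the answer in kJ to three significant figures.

26000 kJ

In absolute terms T_C = 284.26 K and T_H = 322.59 K, so ΔT = 38.33 K.
The reversible limit is COP_HP = T_H/ΔT = 8.416, so W_min = Q_H/COP = Q_H·ΔT/T_H.
W_min = 219000 × 38.33/322.59 = 26020 kJ.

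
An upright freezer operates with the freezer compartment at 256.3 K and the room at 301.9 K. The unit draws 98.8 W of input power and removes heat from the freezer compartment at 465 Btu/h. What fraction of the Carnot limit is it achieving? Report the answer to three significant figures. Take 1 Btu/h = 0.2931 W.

0.245

Converting, Q̇_C = 465.0 Btu/h = 136.3 W, so COP_actual = Q̇_C/Ẇ = 136.3/98.80 = 1.379.
The reservoir spacing is ΔT = 301.9 − 256.3 = 45.60 K.
COP_Carnot = T_C/ΔT = 256.30/45.60 = 5.621.
η_II = COP_actual/COP_Carnot = 1.379/5.621 = 0.2454.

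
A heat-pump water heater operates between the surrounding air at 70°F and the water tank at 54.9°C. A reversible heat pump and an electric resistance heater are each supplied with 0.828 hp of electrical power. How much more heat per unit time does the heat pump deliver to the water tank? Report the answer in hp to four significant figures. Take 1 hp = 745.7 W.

7.211 hp

In absolute terms T_C = 294.26 K and T_H = 328.05 K, so ΔT = 33.79 K.
COP_Carnot = T_H/ΔT = 328.05/33.79 = 9.709.
The heat pump delivers Q̇_H = COP × Ẇ = 8.039 hp; the resistance heater delivers Ẇ = 0.8280 hp.
Extra = (COP − 1)·Ẇ = 7.211 hp.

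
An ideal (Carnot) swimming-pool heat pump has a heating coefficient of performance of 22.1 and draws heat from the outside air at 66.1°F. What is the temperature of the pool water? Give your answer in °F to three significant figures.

COP_HP = T_H/(T_H − T_C) rearranges to T_H = COP·T_C/(COP − 1).
With T_C = 292.09 K, T_H = 22.1 × 292.09/21.10 = 305.94 K.
Converting, 305.94 K = 91.02°F.

91.0 °F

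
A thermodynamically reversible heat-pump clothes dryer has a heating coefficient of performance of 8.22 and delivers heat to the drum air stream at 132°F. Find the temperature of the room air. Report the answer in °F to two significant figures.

60 °F

COP_HP = T_H/(T_H − T_C) gives T_H − T_C = T_H/COP.
With T_H = 328.71 K, T_C = 328.71 × (1 − 1/8.22) = 288.72 K.
Converting, 288.72 K = 60.02°F.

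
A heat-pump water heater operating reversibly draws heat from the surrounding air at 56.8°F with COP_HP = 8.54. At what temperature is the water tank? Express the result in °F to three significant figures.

COP_HP = T_H/(T_H − T_C) rearranges to T_H = COP·T_C/(COP − 1).
With T_C = 286.93 K, T_H = 8.54 × 286.93/7.540 = 324.98 K.
Converting, 324.98 K = 125.30°F.

125 °F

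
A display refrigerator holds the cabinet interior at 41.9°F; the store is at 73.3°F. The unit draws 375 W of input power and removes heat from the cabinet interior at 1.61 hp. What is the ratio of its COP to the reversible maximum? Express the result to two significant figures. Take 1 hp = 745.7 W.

Converting, Q̇_C = 1.610 hp = 1201 W, so COP_actual = Q̇_C/Ẇ = 1201/375.0 = 3.202.
In absolute terms T_C = 278.65 K and T_H = 296.09 K, so ΔT = 17.44 K.
COP_Carnot = T_C/ΔT = 278.65/17.44 = 15.97.
η_II = COP_actual/COP_Carnot = 3.202/15.97 = 0.2004.

0.20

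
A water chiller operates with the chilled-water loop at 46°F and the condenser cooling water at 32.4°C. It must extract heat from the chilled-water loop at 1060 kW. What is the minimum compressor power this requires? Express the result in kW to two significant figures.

In absolute terms T_C = 280.93 K and T_H = 305.55 K, so ΔT = 24.62 K.
COP_Carnot = T_C/ΔT = 280.93/24.62 = 11.41.
Ẇ_min = Q̇/COP_Carnot = 1060/11.41 = 92.90 kW.

93 kW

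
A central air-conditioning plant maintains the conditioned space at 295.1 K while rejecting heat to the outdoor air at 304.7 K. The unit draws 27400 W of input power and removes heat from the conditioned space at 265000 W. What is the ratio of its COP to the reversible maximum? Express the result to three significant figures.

COP_actual = Q̇_C/Ẇ = 265000/27400 = 9.672.
The reservoir spacing is ΔT = 304.7 − 295.1 = 9.600 K.
COP_Carnot = T_C/ΔT = 295.10/9.600 = 30.74.
η_II = COP_actual/COP_Carnot = 9.672/30.74 = 0.3146.

0.315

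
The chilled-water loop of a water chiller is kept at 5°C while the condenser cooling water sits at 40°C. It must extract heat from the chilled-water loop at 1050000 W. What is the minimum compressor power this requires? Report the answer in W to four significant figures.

132100 W

In absolute terms T_C = 278.15 K and T_H = 313.15 K, so ΔT = 35.00 K.
COP_Carnot = T_C/ΔT = 278.15/35.00 = 7.947.
Ẇ_min = Q̇/COP_Carnot = 1050000/7.947 = 132100 W.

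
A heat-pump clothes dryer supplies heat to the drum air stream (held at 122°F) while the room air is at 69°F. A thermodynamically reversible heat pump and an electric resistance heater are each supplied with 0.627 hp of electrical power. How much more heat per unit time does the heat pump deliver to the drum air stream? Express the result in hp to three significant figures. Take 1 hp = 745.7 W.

6.25 hp

In absolute terms T_C = 293.71 K and T_H = 323.15 K, so ΔT = 29.44 K.
COP_Carnot = T_H/ΔT = 323.15/29.44 = 10.97.
The heat pump delivers Q̇_H = COP × Ẇ = 6.881 hp; the resistance heater delivers Ẇ = 0.6270 hp.
Extra = (COP − 1)·Ẇ = 6.254 hp.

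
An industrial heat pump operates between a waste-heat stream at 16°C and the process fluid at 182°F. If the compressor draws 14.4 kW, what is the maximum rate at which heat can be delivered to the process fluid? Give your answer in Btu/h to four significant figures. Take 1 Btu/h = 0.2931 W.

260100 Btu/h

In absolute terms T_C = 289.15 K and T_H = 356.48 K, so ΔT = 67.33 K.
COP_Carnot = T_H/ΔT = 356.48/67.33 = 5.294.
Q̇_max = COP_Carnot × Ẇ = 5.294 × 14.40 kW = 76.24 kW = 260100 Btu/h.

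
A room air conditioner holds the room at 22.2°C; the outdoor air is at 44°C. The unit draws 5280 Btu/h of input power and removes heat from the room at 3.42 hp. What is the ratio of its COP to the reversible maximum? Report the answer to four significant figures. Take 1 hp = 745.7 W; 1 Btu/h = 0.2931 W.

0.1216

Converting, Q̇_C = 3.420 hp = 8701 Btu/h, so COP_actual = Q̇_C/Ẇ = 8701/5280 = 1.648.
In absolute terms T_C = 295.35 K and T_H = 317.15 K, so ΔT = 21.80 K.
COP_Carnot = T_C/ΔT = 295.35/21.80 = 13.55.
η_II = COP_actual/COP_Carnot = 1.648/13.55 = 0.1216.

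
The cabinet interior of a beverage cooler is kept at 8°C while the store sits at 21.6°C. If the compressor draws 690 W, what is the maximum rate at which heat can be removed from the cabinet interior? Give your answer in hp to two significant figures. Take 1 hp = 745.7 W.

19 hp

In absolute terms T_C = 281.15 K and T_H = 294.75 K, so ΔT = 13.60 K.
COP_Carnot = T_C/ΔT = 281.15/13.60 = 20.67.
Q̇_max = COP_Carnot × Ẇ = 20.67 × 690.0 W = 14260 W = 19.13 hp.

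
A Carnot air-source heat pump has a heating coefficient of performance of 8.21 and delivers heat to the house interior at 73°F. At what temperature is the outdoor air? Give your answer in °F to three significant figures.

COP_HP = T_H/(T_H − T_C) gives T_H − T_C = T_H/COP.
With T_H = 295.93 K, T_C = 295.93 × (1 − 1/8.21) = 259.88 K.
Converting, 259.88 K = 8.12°F.

8.12 °F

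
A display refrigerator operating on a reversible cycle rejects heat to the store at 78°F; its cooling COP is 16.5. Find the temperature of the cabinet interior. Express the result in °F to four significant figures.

For a Carnot refrigerator COP_R = T_C/(T_H − T_C), so T_C = COP·T_H/(1 + COP).
With T_H = 298.71 K, T_C = 16.5 × 298.71/17.50 = 281.64 K.
Converting, 281.64 K = 47.28°F.

47.28 °F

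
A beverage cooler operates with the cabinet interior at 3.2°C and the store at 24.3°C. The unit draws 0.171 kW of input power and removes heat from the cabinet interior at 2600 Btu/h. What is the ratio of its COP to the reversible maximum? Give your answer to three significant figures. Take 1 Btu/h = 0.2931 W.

Converting, Q̇_C = 2600 Btu/h = 0.7621 kW, so COP_actual = Q̇_C/Ẇ = 0.7621/0.1710 = 4.456.
In absolute terms T_C = 276.35 K and T_H = 297.45 K, so ΔT = 21.10 K.
COP_Carnot = T_C/ΔT = 276.35/21.10 = 13.10.
η_II = COP_actual/COP_Carnot = 4.456/13.10 = 0.3403.

0.340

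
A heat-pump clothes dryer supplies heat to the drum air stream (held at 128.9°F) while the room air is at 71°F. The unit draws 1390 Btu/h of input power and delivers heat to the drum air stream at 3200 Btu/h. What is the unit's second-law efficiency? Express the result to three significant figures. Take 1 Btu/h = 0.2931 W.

0.226

COP_actual = Q̇_H/Ẇ = 3200/1390 = 2.302.
In absolute terms T_C = 294.82 K and T_H = 326.98 K, so ΔT = 32.17 K.
COP_Carnot = T_H/ΔT = 326.98/32.17 = 10.17.
η_II = COP_actual/COP_Carnot = 2.302/10.17 = 0.2265.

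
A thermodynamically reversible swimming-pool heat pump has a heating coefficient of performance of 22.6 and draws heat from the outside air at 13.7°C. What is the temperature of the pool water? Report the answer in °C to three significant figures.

COP_HP = T_H/(T_H − T_C) rearranges to T_H = COP·T_C/(COP − 1).
With T_C = 286.85 K, T_H = 22.6 × 286.85/21.60 = 300.13 K.
Converting, 300.13 K = 26.98°C.

27.0 °C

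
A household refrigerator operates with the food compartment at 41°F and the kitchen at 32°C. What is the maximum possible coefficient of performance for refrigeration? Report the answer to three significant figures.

10.3

In absolute terms T_C = 278.15 K and T_H = 305.15 K, so ΔT = 27.00 K.
For a reversible cycle, COP_Carnot = T_C/ΔT = 278.15/27.00 = 10.30.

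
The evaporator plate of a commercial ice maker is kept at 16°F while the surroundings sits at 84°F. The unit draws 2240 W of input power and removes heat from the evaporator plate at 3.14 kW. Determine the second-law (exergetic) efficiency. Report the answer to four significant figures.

0.2004

Converting, Q̇_C = 3.140 kW = 3140 W, so COP_actual = Q̇_C/Ẇ = 3140/2240 = 1.402.
In absolute terms T_C = 264.26 K and T_H = 302.04 K, so ΔT = 37.78 K.
COP_Carnot = T_C/ΔT = 264.26/37.78 = 6.995.
η_II = COP_actual/COP_Carnot = 1.402/6.995 = 0.2004.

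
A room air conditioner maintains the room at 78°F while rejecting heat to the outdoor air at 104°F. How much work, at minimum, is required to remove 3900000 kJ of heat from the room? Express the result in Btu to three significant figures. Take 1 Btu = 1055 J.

179000 Btu

In absolute terms T_C = 298.71 K and T_H = 313.15 K, so ΔT = 14.44 K.
The reversible limit is COP_R = T_C/ΔT = 20.68, so W_min = Q_C/COP = Q_C·ΔT/T_C.
W_min = 3900000 × 14.44/298.71 = 188600 kJ = 178800 Btu.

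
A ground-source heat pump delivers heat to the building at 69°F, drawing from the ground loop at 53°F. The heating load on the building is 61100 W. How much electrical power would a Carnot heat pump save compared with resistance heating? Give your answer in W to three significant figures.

In absolute terms T_C = 284.82 K and T_H = 293.71 K, so ΔT = 8.889 K.
COP_Carnot = T_H/ΔT = 293.71/8.889 = 33.04.
Resistance heating needs Ẇ_res = Q̇_H = 61100 W; the reversible heat pump needs only Ẇ_hp = Q̇_H/COP = 1849 W.
Saving = 61100 − 1849 = 59250 W.

59300 W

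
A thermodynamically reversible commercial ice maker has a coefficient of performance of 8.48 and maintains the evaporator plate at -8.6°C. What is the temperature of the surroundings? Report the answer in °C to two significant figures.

23 °C

COP_R = T_C/(T_H − T_C) gives T_H − T_C = T_C/COP.
With T_C = 264.55 K, T_H = 264.55 × (1 + 1/8.48) = 295.75 K.
Converting, 295.75 K = 22.60°C.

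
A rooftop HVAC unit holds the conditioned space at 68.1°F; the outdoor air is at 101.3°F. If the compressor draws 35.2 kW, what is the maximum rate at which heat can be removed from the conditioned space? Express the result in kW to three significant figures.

560 kW

In absolute terms T_C = 293.21 K and T_H = 311.65 K, so ΔT = 18.44 K.
COP_Carnot = T_C/ΔT = 293.21/18.44 = 15.90.
Q̇_max = COP_Carnot × Ẇ = 15.90 × 35.20 kW = 559.6 kW.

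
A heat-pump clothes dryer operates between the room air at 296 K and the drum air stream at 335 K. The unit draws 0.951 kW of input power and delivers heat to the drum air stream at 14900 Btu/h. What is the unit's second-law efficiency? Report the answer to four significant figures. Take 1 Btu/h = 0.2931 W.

0.5346

Converting, Q̇_H = 14900 Btu/h = 4.367 kW, so COP_actual = Q̇_H/Ẇ = 4.367/0.9510 = 4.592.
The reservoir spacing is ΔT = 335 − 296 = 39.00 K.
COP_Carnot = T_H/ΔT = 335.00/39.00 = 8.590.
η_II = COP_actual/COP_Carnot = 4.592/8.590 = 0.5346.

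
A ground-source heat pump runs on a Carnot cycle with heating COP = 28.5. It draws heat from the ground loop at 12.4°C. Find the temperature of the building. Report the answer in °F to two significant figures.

73 °F

COP_HP = T_H/(T_H − T_C) rearranges to T_H = COP·T_C/(COP − 1).
With T_C = 285.55 K, T_H = 28.5 × 285.55/27.50 = 295.93 K.
Converting, 295.93 K = 73.01°F.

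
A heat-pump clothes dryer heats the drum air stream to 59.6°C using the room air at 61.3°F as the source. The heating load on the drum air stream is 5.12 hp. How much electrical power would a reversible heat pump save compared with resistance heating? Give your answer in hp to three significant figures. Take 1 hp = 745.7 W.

In absolute terms T_C = 289.43 K and T_H = 332.75 K, so ΔT = 43.32 K.
COP_Carnot = T_H/ΔT = 332.75/43.32 = 7.681.
Resistance heating needs Ẇ_res = Q̇_H = 5.120 hp; the reversible heat pump needs only Ẇ_hp = Q̇_H/COP = 0.6666 hp.
Saving = 5.120 − 0.6666 = 4.453 hp.

4.45 hp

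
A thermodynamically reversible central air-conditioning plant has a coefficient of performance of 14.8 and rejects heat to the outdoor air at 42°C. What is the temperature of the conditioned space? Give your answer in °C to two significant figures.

For a Carnot refrigerator COP_R = T_C/(T_H − T_C), so T_C = COP·T_H/(1 + COP).
With T_H = 315.15 K, T_C = 14.8 × 315.15/15.80 = 295.20 K.
Converting, 295.20 K = 22.05°C.

22 °C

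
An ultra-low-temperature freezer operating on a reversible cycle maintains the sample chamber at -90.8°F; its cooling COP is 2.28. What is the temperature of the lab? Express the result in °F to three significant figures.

71.0 °F

COP_R = T_C/(T_H − T_C) gives T_H − T_C = T_C/COP.
With T_C = 204.93 K, T_H = 204.93 × (1 + 1/2.28) = 294.81 K.
Converting, 294.81 K = 70.99°F.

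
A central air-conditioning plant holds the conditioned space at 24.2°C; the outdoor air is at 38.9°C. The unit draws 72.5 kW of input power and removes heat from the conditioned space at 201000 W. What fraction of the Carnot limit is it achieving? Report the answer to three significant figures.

Converting, Q̇_C = 201000 W = 201.0 kW, so COP_actual = Q̇_C/Ẇ = 201.0/72.50 = 2.772.
In absolute terms T_C = 297.35 K and T_H = 312.05 K, so ΔT = 14.70 K.
COP_Carnot = T_C/ΔT = 297.35/14.70 = 20.23.
η_II = COP_actual/COP_Carnot = 2.772/20.23 = 0.1371.

0.137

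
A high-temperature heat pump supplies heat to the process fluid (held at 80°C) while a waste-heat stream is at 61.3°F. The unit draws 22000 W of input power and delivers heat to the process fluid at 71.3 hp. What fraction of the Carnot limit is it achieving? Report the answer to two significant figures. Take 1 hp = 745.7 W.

0.44

Converting, Q̇_H = 71.30 hp = 53170 W, so COP_actual = Q̇_H/Ẇ = 53170/22000 = 2.417.
In absolute terms T_C = 289.43 K and T_H = 353.15 K, so ΔT = 63.72 K.
COP_Carnot = T_H/ΔT = 353.15/63.72 = 5.542.
η_II = COP_actual/COP_Carnot = 2.417/5.542 = 0.4361.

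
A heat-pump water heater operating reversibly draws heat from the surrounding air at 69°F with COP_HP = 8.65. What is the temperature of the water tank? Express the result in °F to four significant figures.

138.1 °F

COP_HP = T_H/(T_H − T_C) rearranges to T_H = COP·T_C/(COP − 1).
With T_C = 293.71 K, T_H = 8.65 × 293.71/7.650 = 332.10 K.
Converting, 332.10 K = 138.11°F.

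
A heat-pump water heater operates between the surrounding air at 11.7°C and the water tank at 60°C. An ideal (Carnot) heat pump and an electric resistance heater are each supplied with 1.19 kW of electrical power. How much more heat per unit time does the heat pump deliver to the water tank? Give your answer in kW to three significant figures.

In absolute terms T_C = 284.85 K and T_H = 333.15 K, so ΔT = 48.30 K.
COP_Carnot = T_H/ΔT = 333.15/48.30 = 6.898.
The heat pump delivers Q̇_H = COP × Ẇ = 8.208 kW; the resistance heater delivers Ẇ = 1.190 kW.
Extra = (COP − 1)·Ẇ = 7.018 kW.

7.02 kW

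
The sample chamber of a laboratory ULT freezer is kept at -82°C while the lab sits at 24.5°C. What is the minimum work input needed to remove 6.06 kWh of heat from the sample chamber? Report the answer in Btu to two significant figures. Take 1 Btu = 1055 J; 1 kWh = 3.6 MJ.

In absolute terms T_C = 191.15 K and T_H = 297.65 K, so ΔT = 106.5 K.
The reversible limit is COP_R = T_C/ΔT = 1.795, so W_min = Q_C/COP = Q_C·ΔT/T_C.
W_min = 6.060 × 106.5/191.15 = 3.376 kWh = 11520 Btu.

12000 Btu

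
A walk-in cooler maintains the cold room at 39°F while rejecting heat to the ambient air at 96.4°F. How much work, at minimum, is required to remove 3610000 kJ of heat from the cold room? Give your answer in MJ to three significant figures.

In absolute terms T_C = 277.04 K and T_H = 308.93 K, so ΔT = 31.89 K.
The reversible limit is COP_R = T_C/ΔT = 8.688, so W_min = Q_C/COP = Q_C·ΔT/T_C.
W_min = 3610000 × 31.89/277.04 = 415500 kJ = 415.5 MJ.

416 MJ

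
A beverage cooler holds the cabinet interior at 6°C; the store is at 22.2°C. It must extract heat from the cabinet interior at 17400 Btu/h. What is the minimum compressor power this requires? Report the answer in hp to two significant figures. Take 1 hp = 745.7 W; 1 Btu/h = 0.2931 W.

In absolute terms T_C = 279.15 K and T_H = 295.35 K, so ΔT = 16.20 K.
COP_Carnot = T_C/ΔT = 279.15/16.20 = 17.23.
Ẇ_min = Q̇/COP_Carnot = 17400/17.23 = 1010 Btu/h = 0.3969 hp.

0.40 hp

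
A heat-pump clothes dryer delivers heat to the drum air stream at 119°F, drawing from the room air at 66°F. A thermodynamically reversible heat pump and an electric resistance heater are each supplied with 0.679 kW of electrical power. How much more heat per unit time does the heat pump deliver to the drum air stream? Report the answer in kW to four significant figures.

In absolute terms T_C = 292.04 K and T_H = 321.48 K, so ΔT = 29.44 K.
COP_Carnot = T_H/ΔT = 321.48/29.44 = 10.92.
The heat pump delivers Q̇_H = COP × Ẇ = 7.414 kW; the resistance heater delivers Ẇ = 0.6790 kW.
Extra = (COP − 1)·Ẇ = 6.735 kW.

6.735 kW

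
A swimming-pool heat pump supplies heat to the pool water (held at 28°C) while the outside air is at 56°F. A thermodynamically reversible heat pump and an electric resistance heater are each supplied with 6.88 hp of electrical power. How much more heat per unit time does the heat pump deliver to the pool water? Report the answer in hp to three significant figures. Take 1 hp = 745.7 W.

In absolute terms T_C = 286.48 K and T_H = 301.15 K, so ΔT = 14.67 K.
COP_Carnot = T_H/ΔT = 301.15/14.67 = 20.53.
The heat pump delivers Q̇_H = COP × Ẇ = 141.3 hp; the resistance heater delivers Ẇ = 6.880 hp.
Extra = (COP − 1)·Ẇ = 134.4 hp.

134 hp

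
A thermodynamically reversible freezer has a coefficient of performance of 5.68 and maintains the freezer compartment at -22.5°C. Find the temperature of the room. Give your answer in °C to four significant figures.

21.63 °C

COP_R = T_C/(T_H − T_C) gives T_H − T_C = T_C/COP.
With T_C = 250.65 K, T_H = 250.65 × (1 + 1/5.68) = 294.78 K.
Converting, 294.78 K = 21.63°C.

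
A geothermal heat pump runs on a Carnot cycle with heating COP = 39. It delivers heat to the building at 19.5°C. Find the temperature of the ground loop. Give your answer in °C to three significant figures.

12.0 °C

COP_HP = T_H/(T_H − T_C) gives T_H − T_C = T_H/COP.
With T_H = 292.65 K, T_C = 292.65 × (1 − 1/39) = 285.15 K.
Converting, 285.15 K = 12.00°C.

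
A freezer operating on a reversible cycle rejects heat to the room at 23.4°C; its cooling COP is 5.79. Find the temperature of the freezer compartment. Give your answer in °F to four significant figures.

-4.494 °F

For a Carnot refrigerator COP_R = T_C/(T_H − T_C), so T_C = COP·T_H/(1 + COP).
With T_H = 296.55 K, T_C = 5.79 × 296.55/6.790 = 252.88 K.
Converting, 252.88 K = -4.49°F.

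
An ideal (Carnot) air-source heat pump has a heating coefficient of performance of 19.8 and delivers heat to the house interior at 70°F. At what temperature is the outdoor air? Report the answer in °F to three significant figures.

COP_HP = T_H/(T_H − T_C) gives T_H − T_C = T_H/COP.
With T_H = 294.26 K, T_C = 294.26 × (1 − 1/19.8) = 279.40 K.
Converting, 279.40 K = 43.25°F.

43.2 °F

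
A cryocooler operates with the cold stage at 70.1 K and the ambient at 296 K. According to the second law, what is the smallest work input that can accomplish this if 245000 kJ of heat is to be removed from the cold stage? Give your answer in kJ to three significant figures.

790000 kJ

The reservoir spacing is ΔT = 296 − 70.1 = 225.9 K.
The reversible limit is COP_R = T_C/ΔT = 0.3103, so W_min = Q_C/COP = Q_C·ΔT/T_C.
W_min = 245000 × 225.9/70.10 = 789500 kJ.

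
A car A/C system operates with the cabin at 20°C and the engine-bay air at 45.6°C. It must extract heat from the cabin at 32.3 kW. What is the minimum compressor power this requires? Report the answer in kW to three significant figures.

In absolute terms T_C = 293.15 K and T_H = 318.75 K, so ΔT = 25.60 K.
COP_Carnot = T_C/ΔT = 293.15/25.60 = 11.45.
Ẇ_min = Q̇/COP_Carnot = 32.30/11.45 = 2.821 kW.

2.82 kW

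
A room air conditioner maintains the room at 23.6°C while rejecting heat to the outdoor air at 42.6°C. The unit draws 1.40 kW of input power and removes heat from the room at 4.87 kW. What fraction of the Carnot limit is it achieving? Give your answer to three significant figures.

COP_actual = Q̇_C/Ẇ = 4.870/1.400 = 3.479.
In absolute terms T_C = 296.75 K and T_H = 315.75 K, so ΔT = 19.00 K.
COP_Carnot = T_C/ΔT = 296.75/19.00 = 15.62.
η_II = COP_actual/COP_Carnot = 3.479/15.62 = 0.2227.

0.223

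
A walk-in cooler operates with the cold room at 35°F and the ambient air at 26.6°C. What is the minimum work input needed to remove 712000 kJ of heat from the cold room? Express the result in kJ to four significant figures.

64600 kJ

In absolute terms T_C = 274.82 K and T_H = 299.75 K, so ΔT = 24.93 K.
The reversible limit is COP_R = T_C/ΔT = 11.02, so W_min = Q_C/COP = Q_C·ΔT/T_C.
W_min = 712000 × 24.93/274.82 = 64600 kJ.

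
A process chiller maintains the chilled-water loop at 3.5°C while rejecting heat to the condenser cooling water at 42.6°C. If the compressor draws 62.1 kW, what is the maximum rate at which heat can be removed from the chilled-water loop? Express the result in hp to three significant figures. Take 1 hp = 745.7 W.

589 hp

In absolute terms T_C = 276.65 K and T_H = 315.75 K, so ΔT = 39.10 K.
COP_Carnot = T_C/ΔT = 276.65/39.10 = 7.075.
Q̇_max = COP_Carnot × Ẇ = 7.075 × 62.10 kW = 439.4 kW = 589.2 hp.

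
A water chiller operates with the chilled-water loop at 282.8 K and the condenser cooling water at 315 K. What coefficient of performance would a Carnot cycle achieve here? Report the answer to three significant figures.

The reservoir spacing is ΔT = 315 − 282.8 = 32.20 K.
For a reversible cycle, COP_Carnot = T_C/ΔT = 282.80/32.20 = 8.783.

8.78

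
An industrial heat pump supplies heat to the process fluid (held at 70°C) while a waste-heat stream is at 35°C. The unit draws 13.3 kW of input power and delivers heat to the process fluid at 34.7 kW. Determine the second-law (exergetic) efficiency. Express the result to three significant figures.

0.266

COP_actual = Q̇_H/Ẇ = 34.70/13.30 = 2.609.
In absolute terms T_C = 308.15 K and T_H = 343.15 K, so ΔT = 35.00 K.
COP_Carnot = T_H/ΔT = 343.15/35.00 = 9.804.
η_II = COP_actual/COP_Carnot = 2.609/9.804 = 0.2661.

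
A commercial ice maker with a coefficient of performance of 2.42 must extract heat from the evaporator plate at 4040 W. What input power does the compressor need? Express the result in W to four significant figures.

1669 W

Ẇ = Q̇_C/COP = 4040/2.42 = 1669 W.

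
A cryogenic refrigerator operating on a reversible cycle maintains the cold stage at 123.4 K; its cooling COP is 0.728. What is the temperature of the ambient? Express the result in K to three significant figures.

COP_R = T_C/(T_H − T_C) gives T_H − T_C = T_C/COP.
With T_C = 123.40 K, T_H = 123.40 × (1 + 1/0.728) = 292.91 K.

293 K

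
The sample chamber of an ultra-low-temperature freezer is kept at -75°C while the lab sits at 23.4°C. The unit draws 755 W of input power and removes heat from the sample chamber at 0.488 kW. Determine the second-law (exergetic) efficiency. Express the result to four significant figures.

Converting, Q̇_C = 0.4880 kW = 488.0 W, so COP_actual = Q̇_C/Ẇ = 488.0/755.0 = 0.6464.
In absolute terms T_C = 198.15 K and T_H = 296.55 K, so ΔT = 98.40 K.
COP_Carnot = T_C/ΔT = 198.15/98.40 = 2.014.
η_II = COP_actual/COP_Carnot = 0.6464/2.014 = 0.3210.

0.3210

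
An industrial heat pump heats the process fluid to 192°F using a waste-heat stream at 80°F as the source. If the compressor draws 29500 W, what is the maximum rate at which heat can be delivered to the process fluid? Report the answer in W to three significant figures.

In absolute terms T_C = 299.82 K and T_H = 362.04 K, so ΔT = 62.22 K.
COP_Carnot = T_H/ΔT = 362.04/62.22 = 5.818.
Q̇_max = COP_Carnot × Ẇ = 5.818 × 29500 W = 171600 W.

172000 W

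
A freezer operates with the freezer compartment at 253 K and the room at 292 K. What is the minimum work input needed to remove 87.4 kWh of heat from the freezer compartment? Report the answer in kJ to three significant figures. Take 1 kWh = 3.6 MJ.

48500 kJ

The reservoir spacing is ΔT = 292 − 253 = 39.00 K.
The reversible limit is COP_R = T_C/ΔT = 6.487, so W_min = Q_C/COP = Q_C·ΔT/T_C.
W_min = 87.40 × 39.00/253.00 = 13.47 kWh = 48500 kJ.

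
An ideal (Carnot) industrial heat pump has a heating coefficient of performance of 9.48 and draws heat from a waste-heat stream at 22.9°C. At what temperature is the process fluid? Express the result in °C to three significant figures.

57.8 °C

COP_HP = T_H/(T_H − T_C) rearranges to T_H = COP·T_C/(COP − 1).
With T_C = 296.05 K, T_H = 9.48 × 296.05/8.480 = 330.96 K.
Converting, 330.96 K = 57.81°C.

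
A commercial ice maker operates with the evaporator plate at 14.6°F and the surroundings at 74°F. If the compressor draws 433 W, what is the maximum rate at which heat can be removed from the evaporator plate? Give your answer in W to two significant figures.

3500 W

In absolute terms T_C = 263.48 K and T_H = 296.48 K, so ΔT = 33.00 K.
COP_Carnot = T_C/ΔT = 263.48/33.00 = 7.984.
Q̇_max = COP_Carnot × Ẇ = 7.984 × 433.0 W = 3457 W.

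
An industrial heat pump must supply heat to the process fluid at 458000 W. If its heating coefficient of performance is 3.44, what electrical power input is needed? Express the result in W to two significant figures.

Ẇ = Q̇_H/COP_HP = 458000/3.44 = 133100 W.

130000 W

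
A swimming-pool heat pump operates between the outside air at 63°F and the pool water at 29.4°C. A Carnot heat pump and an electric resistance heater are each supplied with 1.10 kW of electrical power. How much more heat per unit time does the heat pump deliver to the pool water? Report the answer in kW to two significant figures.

26 kW

In absolute terms T_C = 290.37 K and T_H = 302.55 K, so ΔT = 12.18 K.
COP_Carnot = T_H/ΔT = 302.55/12.18 = 24.84.
The heat pump delivers Q̇_H = COP × Ẇ = 27.33 kW; the resistance heater delivers Ẇ = 1.100 kW.
Extra = (COP − 1)·Ẇ = 26.23 kW.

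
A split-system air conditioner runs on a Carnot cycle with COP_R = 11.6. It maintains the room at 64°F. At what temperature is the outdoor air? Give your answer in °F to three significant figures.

COP_R = T_C/(T_H − T_C) gives T_H − T_C = T_C/COP.
With T_C = 290.93 K, T_H = 290.93 × (1 + 1/11.6) = 316.01 K.
Converting, 316.01 K = 109.14°F.

109 °F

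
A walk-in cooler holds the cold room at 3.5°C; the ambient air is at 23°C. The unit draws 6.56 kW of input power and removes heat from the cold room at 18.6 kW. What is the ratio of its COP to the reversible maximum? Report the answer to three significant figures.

COP_actual = Q̇_C/Ẇ = 18.60/6.560 = 2.835.
In absolute terms T_C = 276.65 K and T_H = 296.15 K, so ΔT = 19.50 K.
COP_Carnot = T_C/ΔT = 276.65/19.50 = 14.19.
η_II = COP_actual/COP_Carnot = 2.835/14.19 = 0.1999.

0.200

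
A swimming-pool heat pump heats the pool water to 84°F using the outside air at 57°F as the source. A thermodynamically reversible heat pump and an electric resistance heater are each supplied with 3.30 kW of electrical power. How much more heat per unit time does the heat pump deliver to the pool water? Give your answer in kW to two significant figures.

In absolute terms T_C = 287.04 K and T_H = 302.04 K, so ΔT = 15.00 K.
COP_Carnot = T_H/ΔT = 302.04/15.00 = 20.14.
The heat pump delivers Q̇_H = COP × Ẇ = 66.45 kW; the resistance heater delivers Ẇ = 3.300 kW.
Extra = (COP − 1)·Ẇ = 63.15 kW.

63 kW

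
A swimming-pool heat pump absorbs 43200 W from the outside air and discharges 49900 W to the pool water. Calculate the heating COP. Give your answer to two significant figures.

7.4

The first law gives Q̇_H = Q̇_C + Ẇ, so the three rates are Q̇_C = 43200, Q̇_H = 49900, Ẇ = 6700 W.
COP_HP = Q̇_H/Ẇ = 49900/6700 = 7.448.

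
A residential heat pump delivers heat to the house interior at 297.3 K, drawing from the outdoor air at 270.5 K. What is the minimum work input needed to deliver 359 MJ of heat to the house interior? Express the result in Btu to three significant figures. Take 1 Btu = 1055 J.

30700 Btu

The reservoir spacing is ΔT = 297.3 − 270.5 = 26.80 K.
The reversible limit is COP_HP = T_H/ΔT = 11.09, so W_min = Q_H/COP = Q_H·ΔT/T_H.
W_min = 359.0 × 26.80/297.30 = 32.36 MJ = 30670 Btu.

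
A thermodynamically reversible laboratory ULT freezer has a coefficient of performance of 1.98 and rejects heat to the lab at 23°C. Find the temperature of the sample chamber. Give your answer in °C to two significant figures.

For a Carnot refrigerator COP_R = T_C/(T_H − T_C), so T_C = COP·T_H/(1 + COP).
With T_H = 296.15 K, T_C = 1.98 × 296.15/2.980 = 196.77 K.
Converting, 196.77 K = -76.38°C.

-76 °C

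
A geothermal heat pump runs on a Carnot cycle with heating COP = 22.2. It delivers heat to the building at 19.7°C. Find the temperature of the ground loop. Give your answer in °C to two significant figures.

COP_HP = T_H/(T_H − T_C) gives T_H − T_C = T_H/COP.
With T_H = 292.85 K, T_C = 292.85 × (1 − 1/22.2) = 279.66 K.
Converting, 279.66 K = 6.51°C.

6.5 °C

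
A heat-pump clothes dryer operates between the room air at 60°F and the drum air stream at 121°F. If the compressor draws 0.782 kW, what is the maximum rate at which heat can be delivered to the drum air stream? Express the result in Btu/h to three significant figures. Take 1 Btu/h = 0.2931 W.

25400 Btu/h

In absolute terms T_C = 288.71 K and T_H = 322.59 K, so ΔT = 33.89 K.
COP_Carnot = T_H/ΔT = 322.59/33.89 = 9.519.
Q̇_max = COP_Carnot × Ẇ = 9.519 × 0.7820 kW = 7.444 kW = 25400 Btu/h.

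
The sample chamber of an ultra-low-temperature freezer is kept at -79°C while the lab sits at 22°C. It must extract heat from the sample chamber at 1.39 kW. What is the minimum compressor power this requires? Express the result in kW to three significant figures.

0.723 kW

In absolute terms T_C = 194.15 K and T_H = 295.15 K, so ΔT = 101.0 K.
COP_Carnot = T_C/ΔT = 194.15/101.0 = 1.922.
Ẇ_min = Q̇/COP_Carnot = 1.390/1.922 = 0.7231 kW.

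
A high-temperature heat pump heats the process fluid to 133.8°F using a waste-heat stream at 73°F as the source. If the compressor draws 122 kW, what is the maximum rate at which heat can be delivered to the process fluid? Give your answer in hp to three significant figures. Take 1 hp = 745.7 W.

In absolute terms T_C = 295.93 K and T_H = 329.71 K, so ΔT = 33.78 K.
COP_Carnot = T_H/ΔT = 329.71/33.78 = 9.761.
Q̇_max = COP_Carnot × Ẇ = 9.761 × 122.0 kW = 1191 kW = 1597 hp.

1600 hp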